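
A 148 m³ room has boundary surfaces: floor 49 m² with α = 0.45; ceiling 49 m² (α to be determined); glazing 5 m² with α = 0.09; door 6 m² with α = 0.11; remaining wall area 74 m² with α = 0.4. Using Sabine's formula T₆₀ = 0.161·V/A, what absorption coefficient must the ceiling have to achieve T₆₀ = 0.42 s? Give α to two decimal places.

From T₆₀ = 0.161·V/A, the target T₆₀ = 0.42 s needs A = 0.161·148/0.42 = 56.73 m².
Absorption from the other surfaces = 49·0.45 + 5·0.09 + 6·0.11 + 74·0.4 = 52.76 m², so the ceiling must supply 3.97 m² over 49 m².
α = 3.97/49 = 0.081.

0.08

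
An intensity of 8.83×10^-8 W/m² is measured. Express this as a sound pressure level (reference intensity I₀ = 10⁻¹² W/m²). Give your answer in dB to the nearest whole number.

Dividing by I₀ shifts the exponent by 12: I/I₀ = 8.83×10^4.
L = 10·(0.9460 + 4) = 49.46 dB.

49 dB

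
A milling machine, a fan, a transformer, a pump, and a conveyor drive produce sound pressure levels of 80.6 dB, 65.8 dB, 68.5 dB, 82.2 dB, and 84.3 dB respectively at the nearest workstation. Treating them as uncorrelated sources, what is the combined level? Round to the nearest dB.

Incoherent sources combine by intensity addition: L_total = 10·log₁₀(Σ 10^(L_i/10)).
Σ 10^(L/10) = 10^(80.6/10) + 10^(65.8/10) + 10^(68.5/10) + 10^(82.2/10) + 10^(84.3/10) = 5.608e+08.
L_total = 10·log₁₀(5.608e+08) = 87.49 dB.

87 dB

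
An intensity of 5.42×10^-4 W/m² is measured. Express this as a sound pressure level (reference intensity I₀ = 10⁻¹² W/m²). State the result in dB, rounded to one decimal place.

Dividing by I₀ shifts the exponent by 12: I/I₀ = 5.42×10^8.
L = 10·(0.7340 + 8) = 87.34 dB.

87.3 dB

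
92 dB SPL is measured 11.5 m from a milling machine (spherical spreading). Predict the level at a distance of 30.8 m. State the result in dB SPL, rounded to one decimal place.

Point-source attenuation: ΔL = 20·log₁₀(r₂/r₁) = 20·log₁₀(30.8/11.5) = 8.557 dB.
L₂ = 92 − 20·log₁₀(30.8/11.5) = 92 − 8.557 = 83.44 dB SPL.

83.4 dB SPL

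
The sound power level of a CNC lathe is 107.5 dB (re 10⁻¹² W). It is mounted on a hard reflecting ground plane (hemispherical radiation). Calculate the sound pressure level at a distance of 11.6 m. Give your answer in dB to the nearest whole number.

Free-field hemispherical radiation: L_p = L_w − 10·log₁₀(2π·r²), r = 11.6 m.
2π·r² = 845.5 m², 10·log₁₀ of that is 29.271 dB.
L_p = 107.5 − 29.271 = 78.23 dB.

78 dB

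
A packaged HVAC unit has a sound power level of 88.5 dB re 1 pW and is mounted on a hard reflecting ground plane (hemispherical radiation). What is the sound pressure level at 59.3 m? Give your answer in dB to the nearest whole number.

45 dB

L_p = L_w − 10·log₁₀(2π·r²) with r = 59.3 m.
2π·r² = 2.209e+04 m², 10·log₁₀ of that is 43.443 dB.
L_p = 88.5 − 43.443 = 45.06 dB.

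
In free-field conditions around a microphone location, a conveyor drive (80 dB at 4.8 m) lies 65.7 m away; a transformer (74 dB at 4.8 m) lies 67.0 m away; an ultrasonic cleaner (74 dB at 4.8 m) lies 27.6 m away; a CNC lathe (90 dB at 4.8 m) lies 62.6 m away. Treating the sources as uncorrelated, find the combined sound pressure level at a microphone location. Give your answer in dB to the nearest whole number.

Propagate each source to the receiver with L = L_ref − 20·log₁₀(r/r_ref), then add intensities.
conveyor drive: 80 − 20·log₁₀(65.7/4.8) = 80 − 22.73 = 57.27 dB.
transformer: 74 − 20·log₁₀(67.0/4.8) = 74 − 22.90 = 51.10 dB.
ultrasonic cleaner: 74 − 20·log₁₀(27.6/4.8) = 74 − 15.19 = 58.81 dB.
CNC lathe: 90 − 20·log₁₀(62.6/4.8) = 90 − 22.31 = 67.69 dB.
Σ 10^(L/10) = 7.302e+06 → L_total = 10·log₁₀(7.302e+06) = 68.63 dB.

69 dB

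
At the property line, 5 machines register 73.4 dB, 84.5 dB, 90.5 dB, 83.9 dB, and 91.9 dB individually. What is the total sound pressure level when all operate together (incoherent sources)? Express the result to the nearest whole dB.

Incoherent sources combine by intensity addition: L_total = 10·log₁₀(Σ 10^(L_i/10)).
Σ 10^(L/10) = 10^(73.4/10) + 10^(84.5/10) + 10^(90.5/10) + 10^(83.9/10) + 10^(91.9/10) = 3.220e+09.
L_total = 10·log₁₀(3.220e+09) = 95.08 dB.

95 dB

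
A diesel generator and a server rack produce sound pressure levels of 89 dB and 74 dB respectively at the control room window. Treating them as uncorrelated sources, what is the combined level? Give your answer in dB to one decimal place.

89.1 dB

Incoherent sources combine by intensity addition: L_total = 10·log₁₀(Σ 10^(L_i/10)).
Σ 10^(L/10) = 10^(89/10) + 10^(74/10) = 8.194e+08.
L_total = 10·log₁₀(8.194e+08) = 89.14 dB.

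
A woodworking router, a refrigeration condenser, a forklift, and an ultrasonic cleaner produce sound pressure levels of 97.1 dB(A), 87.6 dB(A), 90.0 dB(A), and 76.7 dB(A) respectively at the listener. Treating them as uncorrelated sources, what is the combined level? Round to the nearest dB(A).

98 dB(A)

Incoherent sources combine by intensity addition: L_total = 10·log₁₀(Σ 10^(L_i/10)).
Σ 10^(L/10) = 10^(97.1/10) + 10^(87.6/10) + 10^(90.0/10) + 10^(76.7/10) = 6.751e+09.
L_total = 10·log₁₀(6.751e+09) = 98.29 dB(A).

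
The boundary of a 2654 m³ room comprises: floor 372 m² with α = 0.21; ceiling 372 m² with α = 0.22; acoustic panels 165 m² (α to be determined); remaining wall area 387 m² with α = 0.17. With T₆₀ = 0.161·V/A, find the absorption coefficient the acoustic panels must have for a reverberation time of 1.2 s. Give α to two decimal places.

Required total absorption A = 0.161·2654/1.2 = 356.08 m².
Absorption from the other surfaces = 372·0.21 + 372·0.22 + 387·0.17 = 225.75 m², so the acoustic panels must supply 130.33 m² over 165 m².
α = 130.33/165 = 0.790.

0.79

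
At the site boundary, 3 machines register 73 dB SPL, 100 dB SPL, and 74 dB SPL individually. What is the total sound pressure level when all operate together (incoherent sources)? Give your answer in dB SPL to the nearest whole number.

100 dB SPL

For uncorrelated sources the intensities add, so convert each level to linear form, sum, and take 10·log₁₀ of the total.
Σ 10^(L/10) = 10^(73/10) + 10^(100/10) + 10^(74/10) = 1.005e+10.
L_total = 10·log₁₀(1.005e+10) = 100.02 dB SPL.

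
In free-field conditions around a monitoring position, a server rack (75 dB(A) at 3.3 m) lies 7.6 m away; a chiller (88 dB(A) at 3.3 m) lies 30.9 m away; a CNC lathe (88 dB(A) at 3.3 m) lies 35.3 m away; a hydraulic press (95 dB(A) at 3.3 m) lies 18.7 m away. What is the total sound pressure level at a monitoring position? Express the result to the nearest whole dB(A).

Propagate each source to the receiver with L = L_ref − 20·log₁₀(r/r_ref), then add intensities.
server rack: 75 − 20·log₁₀(7.6/3.3) = 75 − 7.25 = 67.75 dB(A).
chiller: 88 − 20·log₁₀(30.9/3.3) = 88 − 19.43 = 68.57 dB(A).
CNC lathe: 88 − 20·log₁₀(35.3/3.3) = 88 − 20.59 = 67.41 dB(A).
hydraulic press: 95 − 20·log₁₀(18.7/3.3) = 95 − 15.07 = 79.93 dB(A).
Σ 10^(L/10) = 1.172e+08 → L_total = 10·log₁₀(1.172e+08) = 80.69 dB(A).

81 dB(A)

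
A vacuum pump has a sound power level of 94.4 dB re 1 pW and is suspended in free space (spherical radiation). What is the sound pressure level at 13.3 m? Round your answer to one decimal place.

60.9 dB

Free-field spherical radiation: L_p = L_w − 10·log₁₀(4π·r²), r = 13.3 m.
4π·r² = 2223 m², 10·log₁₀ of that is 33.469 dB.
L_p = 94.4 − 33.469 = 60.93 dB.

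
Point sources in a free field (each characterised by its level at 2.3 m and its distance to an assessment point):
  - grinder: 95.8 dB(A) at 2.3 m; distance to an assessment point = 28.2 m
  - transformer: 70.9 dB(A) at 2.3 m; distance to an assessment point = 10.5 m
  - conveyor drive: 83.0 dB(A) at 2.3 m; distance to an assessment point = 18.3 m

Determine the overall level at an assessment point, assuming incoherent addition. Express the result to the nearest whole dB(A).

75 dB(A)

First find each source's level at the receiver (point-source: −20·log₁₀(r/r_ref)), then combine on an intensity basis.
grinder: 95.8 − 20·log₁₀(28.2/2.3) = 95.8 − 21.77 = 74.03 dB(A).
transformer: 70.9 − 20·log₁₀(10.5/2.3) = 70.9 − 13.19 = 57.71 dB(A).
conveyor drive: 83.0 − 20·log₁₀(18.3/2.3) = 83.0 − 18.01 = 64.99 dB(A).
Σ 10^(L/10) = 2.903e+07 → L_total = 10·log₁₀(2.903e+07) = 74.63 dB(A).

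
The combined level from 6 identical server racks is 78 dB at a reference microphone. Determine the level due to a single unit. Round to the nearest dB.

For N identical incoherent sources L_total = L₁ + 10·log₁₀ N, so L₁ = 78 − 10·log₁₀(6) = 78 − 7.782.

70 dB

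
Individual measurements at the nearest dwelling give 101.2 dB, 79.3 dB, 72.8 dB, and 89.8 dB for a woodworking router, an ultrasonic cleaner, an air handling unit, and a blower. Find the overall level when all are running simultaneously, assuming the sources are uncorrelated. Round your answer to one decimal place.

101.5 dB

Incoherent sources combine by intensity addition: L_total = 10·log₁₀(Σ 10^(L_i/10)).
Σ 10^(L/10) = 10^(101.2/10) + 10^(79.3/10) + 10^(72.8/10) + 10^(89.8/10) = 1.424e+10.
L_total = 10·log₁₀(1.424e+10) = 101.54 dB.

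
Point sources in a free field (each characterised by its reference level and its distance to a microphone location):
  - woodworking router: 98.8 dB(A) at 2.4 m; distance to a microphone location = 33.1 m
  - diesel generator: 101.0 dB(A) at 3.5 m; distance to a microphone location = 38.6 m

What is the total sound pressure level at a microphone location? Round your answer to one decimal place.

First find each source's level at the receiver (point-source: −20·log₁₀(r/r_ref)), then combine on an intensity basis.
woodworking router: 98.8 − 20·log₁₀(33.1/2.4) = 98.8 − 22.79 = 76.01 dB(A).
diesel generator: 101.0 − 20·log₁₀(38.6/3.5) = 101.0 − 20.85 = 80.15 dB(A).
Σ 10^(L/10) = 1.434e+08 → L_total = 10·log₁₀(1.434e+08) = 81.57 dB(A).

81.6 dB(A)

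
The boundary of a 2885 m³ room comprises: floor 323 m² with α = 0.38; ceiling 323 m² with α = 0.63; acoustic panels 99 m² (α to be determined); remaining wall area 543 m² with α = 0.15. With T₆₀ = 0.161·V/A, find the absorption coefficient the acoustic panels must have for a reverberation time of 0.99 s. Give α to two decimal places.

A = 0.161·V/T₆₀ = 0.161·2885/0.99 = 469.18 m² sabins.
Absorption from the other surfaces = 323·0.38 + 323·0.63 + 543·0.15 = 407.68 m², so the acoustic panels must supply 61.50 m² over 99 m².
α = 61.50/99 = 0.621.

0.62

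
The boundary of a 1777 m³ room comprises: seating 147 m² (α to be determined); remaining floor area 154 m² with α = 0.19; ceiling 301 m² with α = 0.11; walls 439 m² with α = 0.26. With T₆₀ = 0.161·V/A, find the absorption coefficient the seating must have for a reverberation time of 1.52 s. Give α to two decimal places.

Required total absorption A = 0.161·1777/1.52 = 188.22 m².
Absorption from the other surfaces = 154·0.19 + 301·0.11 + 439·0.26 = 176.51 m², so the seating must supply 11.71 m² over 147 m².
α = 11.71/147 = 0.080.

0.08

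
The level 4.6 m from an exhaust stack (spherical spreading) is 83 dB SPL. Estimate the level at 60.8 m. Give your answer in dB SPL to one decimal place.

60.6 dB SPL

Point-source attenuation: ΔL = 20·log₁₀(r₂/r₁) = 20·log₁₀(60.8/4.6) = 22.423 dB.
L₂ = 83 − 20·log₁₀(60.8/4.6) = 83 − 22.423 = 60.58 dB SPL.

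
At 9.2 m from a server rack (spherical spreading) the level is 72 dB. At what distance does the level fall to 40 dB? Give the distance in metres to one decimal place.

Point-source spreading drops the level by 20·log₁₀(r₂/r₁); inverting, r₂/r₁ = 10^(ΔL/20).
r₂ = 9.2·10^((72−40)/20) = 9.2·10^(32.0/20) = 366.26 m.

366.3 m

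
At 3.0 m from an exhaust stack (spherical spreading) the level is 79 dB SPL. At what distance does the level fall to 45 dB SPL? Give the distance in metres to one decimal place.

150.4 m

For a point source L₁ − L₂ = 20·log₁₀(r₂/r₁), so r₂ = r₁·10^((L₁−L₂)/20).
r₂ = 3.0·10^((79−45)/20) = 3.0·10^(34.0/20) = 150.36 m.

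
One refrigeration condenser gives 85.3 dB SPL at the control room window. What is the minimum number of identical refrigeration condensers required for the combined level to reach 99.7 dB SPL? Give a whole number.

The shortfall is 99.7 − 85.3 = 14.4 dB, and N units add 10·log₁₀ N, so need 10·log₁₀ N ≥ 14.4.
N ≥ 10^(14.4/10) = 27.542, so N = 28.

28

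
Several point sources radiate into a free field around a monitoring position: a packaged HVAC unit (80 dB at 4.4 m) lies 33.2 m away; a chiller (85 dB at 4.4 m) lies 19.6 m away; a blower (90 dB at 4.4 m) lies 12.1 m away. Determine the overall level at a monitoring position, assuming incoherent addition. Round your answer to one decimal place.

81.8 dB

First find each source's level at the receiver (point-source: −20·log₁₀(r/r_ref)), then combine on an intensity basis.
packaged HVAC unit: 80 − 20·log₁₀(33.2/4.4) = 80 − 17.55 = 62.45 dB.
chiller: 85 − 20·log₁₀(19.6/4.4) = 85 − 12.98 = 72.02 dB.
blower: 90 − 20·log₁₀(12.1/4.4) = 90 − 8.79 = 81.21 dB.
Σ 10^(L/10) = 1.499e+08 → L_total = 10·log₁₀(1.499e+08) = 81.76 dB.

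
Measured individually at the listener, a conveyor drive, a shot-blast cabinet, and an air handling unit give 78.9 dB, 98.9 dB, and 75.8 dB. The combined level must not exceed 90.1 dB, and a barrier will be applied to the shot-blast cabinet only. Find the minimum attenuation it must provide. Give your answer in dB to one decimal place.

Everything except the shot-blast cabinet sums to 10^(78.9/10) + 10^(75.8/10) = 1.156e+08 in linear terms, 80.63 dB.
The limit corresponds to 10^(90.1/10) = 1.023e+09; subtracting the fixed part leaves 9.076e+08 for the shot-blast cabinet, i.e. 89.58 dB.
So the shot-blast cabinet must be reduced from 98.9 to 89.58 dB: IL = 9.32 dB.

9.3 dB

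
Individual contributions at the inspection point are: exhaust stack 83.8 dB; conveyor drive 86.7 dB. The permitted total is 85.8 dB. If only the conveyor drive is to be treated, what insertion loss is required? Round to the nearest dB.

5 dB

Fixed contribution from the other source: Σ 10^(L/10) = 10^(83.8/10) = 2.399e+08 (83.80 dB).
To meet 85.8 dB overall, the treated conveyor drive may contribute at most 10^(85.8/10) − 2.399e+08 = 1.403e+08, i.e. 81.47 dB.
Required insertion loss = 86.7 − 81.47 = 5.23 dB.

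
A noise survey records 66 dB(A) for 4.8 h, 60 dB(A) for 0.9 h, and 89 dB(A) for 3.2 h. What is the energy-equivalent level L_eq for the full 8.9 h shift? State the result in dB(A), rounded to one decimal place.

L_eq = 10·log₁₀[(1/T)·Σ tᵢ·10^(Lᵢ/10)] with T = 8.9 h.
Σ tᵢ·10^(Lᵢ/10) = 4.8·10^(66/10) + 0.9·10^(60/10) + 3.2·10^(89/10) = 2.562e+09.
L_eq = 10·log₁₀(2.562e+09/8.9) = 84.59 dB(A).

84.6 dB(A)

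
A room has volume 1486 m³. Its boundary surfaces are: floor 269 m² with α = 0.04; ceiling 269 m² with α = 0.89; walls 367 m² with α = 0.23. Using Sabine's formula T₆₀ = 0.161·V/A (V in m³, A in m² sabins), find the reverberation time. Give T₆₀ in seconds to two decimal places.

A = Σ Sᵢαᵢ = 269·0.04 + 269·0.89 + 367·0.23 = 334.58 m².
T₆₀ = 0.161·V/A = 0.161·1486/334.58 = 0.715 s.

0.72 s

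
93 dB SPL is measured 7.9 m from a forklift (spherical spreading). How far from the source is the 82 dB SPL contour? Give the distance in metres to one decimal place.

For a point source L₁ − L₂ = 20·log₁₀(r₂/r₁), so r₂ = r₁·10^((L₁−L₂)/20).
r₂ = 7.9·10^((93−82)/20) = 7.9·10^(11.0/20) = 28.03 m.

28.0 m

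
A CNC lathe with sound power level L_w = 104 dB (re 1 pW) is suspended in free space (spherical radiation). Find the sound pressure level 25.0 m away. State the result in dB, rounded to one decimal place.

Free-field spherical radiation: L_p = L_w − 10·log₁₀(4π·r²), r = 25.0 m.
4π·r² = 7854 m², 10·log₁₀ of that is 38.951 dB.
L_p = 104 − 38.951 = 65.05 dB.

65.0 dB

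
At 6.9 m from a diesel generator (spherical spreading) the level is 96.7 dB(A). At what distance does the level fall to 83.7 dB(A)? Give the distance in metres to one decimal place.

For a point source L₁ − L₂ = 20·log₁₀(r₂/r₁), so r₂ = r₁·10^((L₁−L₂)/20).
r₂ = 6.9·10^((96.7−83.7)/20) = 6.9·10^(13.0/20) = 30.82 m.

30.8 m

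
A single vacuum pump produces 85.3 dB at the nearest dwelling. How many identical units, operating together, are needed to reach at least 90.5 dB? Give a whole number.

N identical sources give L₁ + 10·log₁₀ N, so require 10·log₁₀ N ≥ 90.5 − 85.3 = 5.2 dB.
N ≥ 10^(5.2/10) = 3.311, so N = 4.

4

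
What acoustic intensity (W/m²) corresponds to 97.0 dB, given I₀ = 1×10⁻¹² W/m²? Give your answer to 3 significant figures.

0.00501 W/m²

I/I₀ = 10^(97.0/10) = 5.012e+09, so I = 5.012e+09 × 10⁻¹² W/m².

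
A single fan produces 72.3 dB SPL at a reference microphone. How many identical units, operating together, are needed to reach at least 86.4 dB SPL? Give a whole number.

The shortfall is 86.4 − 72.3 = 14.1 dB, and N units add 10·log₁₀ N, so need 10·log₁₀ N ≥ 14.1.
N ≥ 10^(14.1/10) = 25.704, so N = 26.

26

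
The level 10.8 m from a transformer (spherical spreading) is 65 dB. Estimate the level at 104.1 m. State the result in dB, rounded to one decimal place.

Spherical spreading from a point source gives a 20·log₁₀(r₂/r₁) drop.
L₂ = 65 − 20·log₁₀(104.1/10.8) = 65 − 19.681 = 45.32 dB.

45.3 dB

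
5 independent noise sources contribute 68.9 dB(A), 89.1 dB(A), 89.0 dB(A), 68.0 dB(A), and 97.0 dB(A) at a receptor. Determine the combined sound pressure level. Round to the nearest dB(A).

For uncorrelated sources the intensities add, so convert each level to linear form, sum, and take 10·log₁₀ of the total.
Σ 10^(L/10) = 10^(68.9/10) + 10^(89.1/10) + 10^(89.0/10) + 10^(68.0/10) + 10^(97.0/10) = 6.633e+09.
L_total = 10·log₁₀(6.633e+09) = 98.22 dB(A).

98 dB(A)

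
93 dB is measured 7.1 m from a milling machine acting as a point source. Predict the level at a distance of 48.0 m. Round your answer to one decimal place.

76.4 dB

For a point source, L₂ = L₁ − 20·log₁₀(r₂/r₁).
L₂ = 93 − 20·log₁₀(48.0/7.1) = 93 − 16.600 = 76.40 dB.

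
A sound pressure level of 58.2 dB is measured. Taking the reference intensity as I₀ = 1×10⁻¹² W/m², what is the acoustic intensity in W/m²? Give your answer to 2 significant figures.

6.6e-07 W/m²

I/I₀ = 10^(58.2/10) = 6.607e+05, so I = 6.607e+05 × 10⁻¹² W/m².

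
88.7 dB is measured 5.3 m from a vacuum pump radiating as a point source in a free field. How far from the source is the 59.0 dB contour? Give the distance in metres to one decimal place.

161.9 m

Point-source spreading drops the level by 20·log₁₀(r₂/r₁); inverting, r₂/r₁ = 10^(ΔL/20).
r₂ = 5.3·10^((88.7−59.0)/20) = 5.3·10^(29.7/20) = 161.91 m.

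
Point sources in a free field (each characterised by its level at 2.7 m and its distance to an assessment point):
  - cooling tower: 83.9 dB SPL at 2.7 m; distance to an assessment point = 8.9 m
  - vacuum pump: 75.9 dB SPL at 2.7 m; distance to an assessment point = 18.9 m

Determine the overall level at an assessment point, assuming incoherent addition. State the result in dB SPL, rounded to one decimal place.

73.7 dB SPL

First find each source's level at the receiver (point-source: −20·log₁₀(r/r_ref)), then combine on an intensity basis.
cooling tower: 83.9 − 20·log₁₀(8.9/2.7) = 83.9 − 10.36 = 73.54 dB SPL.
vacuum pump: 75.9 − 20·log₁₀(18.9/2.7) = 75.9 − 16.90 = 59.00 dB SPL.
Σ 10^(L/10) = 2.339e+07 → L_total = 10·log₁₀(2.339e+07) = 73.69 dB SPL.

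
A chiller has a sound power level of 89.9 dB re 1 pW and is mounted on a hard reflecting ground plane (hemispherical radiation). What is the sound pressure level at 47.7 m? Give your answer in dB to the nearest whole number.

The power spreads over a hemisphere of area 2π·r², so L_p = L_w − 10·log₁₀(2π·r²).
2π·r² = 1.43e+04 m², 10·log₁₀ of that is 41.552 dB.
L_p = 89.9 − 41.552 = 48.35 dB.

48 dB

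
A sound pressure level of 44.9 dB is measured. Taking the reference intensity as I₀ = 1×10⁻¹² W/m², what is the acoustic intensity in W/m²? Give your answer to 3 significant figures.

3.09e-08 W/m²

L = 10·log₁₀(I/I₀) ⇒ I = I₀·10^(L/10) = 10⁻¹² × 10^4.49.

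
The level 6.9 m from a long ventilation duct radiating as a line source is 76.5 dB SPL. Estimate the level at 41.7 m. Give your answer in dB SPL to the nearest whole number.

Cylindrical spreading from a line source gives a 10·log₁₀(r₂/r₁) drop.
L₂ = 76.5 − 10·log₁₀(41.7/6.9) = 76.5 − 7.813 = 68.69 dB SPL.

69 dB SPL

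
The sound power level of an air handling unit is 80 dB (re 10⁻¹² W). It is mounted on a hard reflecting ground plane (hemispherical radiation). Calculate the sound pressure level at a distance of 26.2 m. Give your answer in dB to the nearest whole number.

L_p = L_w − 10·log₁₀(2π·r²) with r = 26.2 m.
2π·r² = 4313 m², 10·log₁₀ of that is 36.348 dB.
L_p = 80 − 36.348 = 43.65 dB.

44 dB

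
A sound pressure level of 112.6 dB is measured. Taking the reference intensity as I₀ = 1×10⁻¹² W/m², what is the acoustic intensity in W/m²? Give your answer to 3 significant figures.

0.182 W/m²

I = I₀·10^(L/10) = 10⁻¹² × 10^(112.6/10) = 10^(-0.740).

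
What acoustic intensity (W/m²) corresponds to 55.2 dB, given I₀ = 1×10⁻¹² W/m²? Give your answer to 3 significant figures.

3.31e-07 W/m²

L = 10·log₁₀(I/I₀) ⇒ I = I₀·10^(L/10) = 10⁻¹² × 10^5.52.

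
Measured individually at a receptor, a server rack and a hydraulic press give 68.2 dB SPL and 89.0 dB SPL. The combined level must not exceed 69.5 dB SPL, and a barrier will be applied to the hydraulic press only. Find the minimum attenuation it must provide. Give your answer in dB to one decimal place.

25.4 dB

The untreated sources together contribute 10^(68.2/10) = 6.607e+06, i.e. 68.20 dB SPL.
The limit corresponds to 10^(69.5/10) = 8.913e+06; subtracting the fixed part leaves 2.306e+06 for the hydraulic press, i.e. 63.63 dB SPL.
So the hydraulic press must be reduced from 89.0 to 63.63 dB SPL: IL = 25.37 dB.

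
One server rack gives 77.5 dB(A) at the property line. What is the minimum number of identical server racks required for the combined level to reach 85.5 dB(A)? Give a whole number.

The shortfall is 85.5 − 77.5 = 8.0 dB, and N units add 10·log₁₀ N, so need 10·log₁₀ N ≥ 8.0.
N ≥ 10^(8.0/10) = 6.310, so N = 7.

7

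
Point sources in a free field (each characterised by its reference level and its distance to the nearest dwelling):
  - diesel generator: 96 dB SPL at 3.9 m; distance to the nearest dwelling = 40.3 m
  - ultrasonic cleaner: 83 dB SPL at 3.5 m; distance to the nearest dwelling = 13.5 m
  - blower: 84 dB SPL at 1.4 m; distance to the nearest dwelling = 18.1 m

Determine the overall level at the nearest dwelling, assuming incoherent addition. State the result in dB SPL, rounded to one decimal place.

77.2 dB SPL

Apply inverse-square spreading to bring every level to the receiver, then sum 10^(L/10).
diesel generator: 96 − 20·log₁₀(40.3/3.9) = 96 − 20.28 = 75.72 dB SPL.
ultrasonic cleaner: 83 − 20·log₁₀(13.5/3.5) = 83 − 11.73 = 71.27 dB SPL.
blower: 84 − 20·log₁₀(18.1/1.4) = 84 − 22.23 = 61.77 dB SPL.
Σ 10^(L/10) = 5.220e+07 → L_total = 10·log₁₀(5.220e+07) = 77.18 dB SPL.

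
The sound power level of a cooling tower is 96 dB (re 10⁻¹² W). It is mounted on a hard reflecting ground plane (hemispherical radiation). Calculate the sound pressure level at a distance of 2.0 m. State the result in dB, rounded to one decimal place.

82.0 dB

The power spreads over a hemisphere of area 2π·r², so L_p = L_w − 10·log₁₀(2π·r²).
2π·r² = 25.13 m², 10·log₁₀ of that is 14.002 dB.
L_p = 96 − 14.002 = 82.00 dB.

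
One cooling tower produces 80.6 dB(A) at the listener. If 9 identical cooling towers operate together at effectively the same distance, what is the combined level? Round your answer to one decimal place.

90.1 dB(A)

With 9 equal, uncorrelated contributions the intensity is 9× that of one unit, giving a rise of 10·log₁₀ 9.
L_total = 80.6 + 10·log₁₀(9) = 80.6 + 9.542 = 90.14 dB(A).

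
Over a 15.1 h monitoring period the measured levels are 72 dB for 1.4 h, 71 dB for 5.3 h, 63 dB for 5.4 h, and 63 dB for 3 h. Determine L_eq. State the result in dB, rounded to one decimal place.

68.4 dB

L_eq = 10·log₁₀[(1/T)·Σ tᵢ·10^(Lᵢ/10)] with T = 15.1 h.
Σ tᵢ·10^(Lᵢ/10) = 1.4·10^(72/10) + 5.3·10^(71/10) + 5.4·10^(63/10) + 3·10^(63/10) = 1.057e+08.
L_eq = 10·log₁₀(1.057e+08/15.1) = 68.45 dB.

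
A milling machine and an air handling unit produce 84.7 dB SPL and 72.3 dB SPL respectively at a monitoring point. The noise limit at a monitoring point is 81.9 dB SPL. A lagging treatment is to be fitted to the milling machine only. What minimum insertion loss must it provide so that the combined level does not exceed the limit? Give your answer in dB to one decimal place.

Everything except the milling machine sums to 10^(72.3/10) = 1.698e+07 in linear terms, 72.30 dB SPL.
The limit corresponds to 10^(81.9/10) = 1.549e+08; subtracting the fixed part leaves 1.379e+08 for the milling machine, i.e. 81.40 dB SPL.
Required insertion loss = 84.7 − 81.40 = 3.30 dB.

3.3 dB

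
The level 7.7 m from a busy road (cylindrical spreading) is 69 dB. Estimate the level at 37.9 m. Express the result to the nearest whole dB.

For a line source, L₂ = L₁ − 10·log₁₀(r₂/r₁).
L₂ = 69 − 10·log₁₀(37.9/7.7) = 69 − 6.921 = 62.08 dB.

62 dB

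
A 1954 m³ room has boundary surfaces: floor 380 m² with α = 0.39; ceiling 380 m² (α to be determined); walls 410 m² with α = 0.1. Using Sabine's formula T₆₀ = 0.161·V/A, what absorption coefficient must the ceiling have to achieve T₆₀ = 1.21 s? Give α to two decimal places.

A = 0.161·V/T₆₀ = 0.161·1954/1.21 = 260.00 m² sabins.
Absorption from the other surfaces = 380·0.39 + 410·0.1 = 189.20 m², so the ceiling must supply 70.80 m² over 380 m².
α = 70.80/380 = 0.186.

0.19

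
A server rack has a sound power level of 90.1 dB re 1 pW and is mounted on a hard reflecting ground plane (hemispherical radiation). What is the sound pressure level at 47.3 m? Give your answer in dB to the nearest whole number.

Free-field hemispherical radiation: L_p = L_w − 10·log₁₀(2π·r²), r = 47.3 m.
2π·r² = 1.406e+04 m², 10·log₁₀ of that is 41.479 dB.
L_p = 90.1 − 41.479 = 48.62 dB.

49 dB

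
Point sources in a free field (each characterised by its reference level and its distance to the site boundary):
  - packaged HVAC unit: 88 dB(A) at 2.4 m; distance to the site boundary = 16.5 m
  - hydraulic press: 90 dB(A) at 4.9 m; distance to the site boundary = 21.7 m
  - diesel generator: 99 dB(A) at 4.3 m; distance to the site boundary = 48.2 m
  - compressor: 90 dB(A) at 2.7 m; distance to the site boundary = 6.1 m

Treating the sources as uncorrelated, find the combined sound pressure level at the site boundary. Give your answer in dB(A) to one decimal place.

85.1 dB(A)

First find each source's level at the receiver (point-source: −20·log₁₀(r/r_ref)), then combine on an intensity basis.
packaged HVAC unit: 88 − 20·log₁₀(16.5/2.4) = 88 − 16.75 = 71.25 dB(A).
hydraulic press: 90 − 20·log₁₀(21.7/4.9) = 90 − 12.93 = 77.07 dB(A).
diesel generator: 99 − 20·log₁₀(48.2/4.3) = 99 − 20.99 = 78.01 dB(A).
compressor: 90 − 20·log₁₀(6.1/2.7) = 90 − 7.08 = 82.92 dB(A).
Σ 10^(L/10) = 3.235e+08 → L_total = 10·log₁₀(3.235e+08) = 85.10 dB(A).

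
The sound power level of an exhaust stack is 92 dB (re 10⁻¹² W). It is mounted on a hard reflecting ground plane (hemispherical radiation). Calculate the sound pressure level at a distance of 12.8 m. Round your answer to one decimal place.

61.9 dB

L_p = L_w − 10·log₁₀(2π·r²) with r = 12.8 m.
2π·r² = 1029 m², 10·log₁₀ of that is 30.126 dB.
L_p = 92 − 30.126 = 61.87 dB.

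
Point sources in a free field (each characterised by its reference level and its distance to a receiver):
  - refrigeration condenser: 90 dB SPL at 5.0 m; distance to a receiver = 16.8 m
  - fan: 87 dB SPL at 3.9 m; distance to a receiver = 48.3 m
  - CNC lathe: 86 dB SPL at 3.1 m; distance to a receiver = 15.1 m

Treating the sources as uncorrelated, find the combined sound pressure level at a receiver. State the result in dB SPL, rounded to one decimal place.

80.4 dB SPL

First find each source's level at the receiver (point-source: −20·log₁₀(r/r_ref)), then combine on an intensity basis.
refrigeration condenser: 90 − 20·log₁₀(16.8/5.0) = 90 − 10.53 = 79.47 dB SPL.
fan: 87 − 20·log₁₀(48.3/3.9) = 87 − 21.86 = 65.14 dB SPL.
CNC lathe: 86 − 20·log₁₀(15.1/3.1) = 86 − 13.75 = 72.25 dB SPL.
Σ 10^(L/10) = 1.086e+08 → L_total = 10·log₁₀(1.086e+08) = 80.36 dB SPL.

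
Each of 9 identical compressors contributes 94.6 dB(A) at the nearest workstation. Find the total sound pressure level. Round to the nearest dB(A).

104 dB(A)

N identical incoherent sources raise the level by 10·log₁₀ N.
L_total = 94.6 + 10·log₁₀(9) = 94.6 + 9.542 = 104.14 dB(A).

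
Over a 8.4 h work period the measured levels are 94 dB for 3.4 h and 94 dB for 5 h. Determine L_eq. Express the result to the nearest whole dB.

94 dB

The energy average is taken in the linear domain: L_eq = 10·log₁₀[(Σ tᵢ·10^(Lᵢ/10))/T], T = 8.4 h.
Σ tᵢ·10^(Lᵢ/10) = 3.4·10^(94/10) + 5·10^(94/10) = 2.110e+10.
L_eq = 10·log₁₀(2.110e+10/8.4) = 94.00 dB.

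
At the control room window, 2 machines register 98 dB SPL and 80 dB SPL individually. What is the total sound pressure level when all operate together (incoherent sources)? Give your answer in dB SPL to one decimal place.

Incoherent sources combine by intensity addition: L_total = 10·log₁₀(Σ 10^(L_i/10)).
Σ 10^(L/10) = 10^(98/10) + 10^(80/10) = 6.410e+09.
L_total = 10·log₁₀(6.410e+09) = 98.07 dB SPL.

98.1 dB SPL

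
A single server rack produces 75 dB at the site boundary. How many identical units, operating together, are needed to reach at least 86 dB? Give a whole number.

N identical sources give L₁ + 10·log₁₀ N, so require 10·log₁₀ N ≥ 86 − 75 = 11.0 dB.
N ≥ 10^(11.0/10) = 12.589, so N = 13.

13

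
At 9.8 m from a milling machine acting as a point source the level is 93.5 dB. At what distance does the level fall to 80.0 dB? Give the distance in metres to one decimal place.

For a point source L₁ − L₂ = 20·log₁₀(r₂/r₁), so r₂ = r₁·10^((L₁−L₂)/20).
r₂ = 9.8·10^((93.5−80.0)/20) = 9.8·10^(13.5/20) = 46.37 m.

46.4 m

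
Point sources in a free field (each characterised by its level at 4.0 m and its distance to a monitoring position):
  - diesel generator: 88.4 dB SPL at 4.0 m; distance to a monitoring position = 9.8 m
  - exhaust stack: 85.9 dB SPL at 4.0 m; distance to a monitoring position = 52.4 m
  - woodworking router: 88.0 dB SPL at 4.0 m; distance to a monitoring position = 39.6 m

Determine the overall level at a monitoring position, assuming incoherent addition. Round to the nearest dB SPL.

Apply inverse-square spreading to bring every level to the receiver, then sum 10^(L/10).
diesel generator: 88.4 − 20·log₁₀(9.8/4.0) = 88.4 − 7.78 = 80.62 dB SPL.
exhaust stack: 85.9 − 20·log₁₀(52.4/4.0) = 85.9 − 22.35 = 63.55 dB SPL.
woodworking router: 88.0 − 20·log₁₀(39.6/4.0) = 88.0 − 19.91 = 68.09 dB SPL.
Σ 10^(L/10) = 1.240e+08 → L_total = 10·log₁₀(1.240e+08) = 80.93 dB SPL.

81 dB SPL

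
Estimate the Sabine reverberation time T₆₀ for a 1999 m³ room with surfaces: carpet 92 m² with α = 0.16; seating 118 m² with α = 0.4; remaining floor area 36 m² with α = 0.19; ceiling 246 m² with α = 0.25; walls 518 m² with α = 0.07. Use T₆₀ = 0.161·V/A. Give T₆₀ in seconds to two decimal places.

1.93 s

A = Σ Sᵢαᵢ = 92·0.16 + 118·0.4 + 36·0.19 + 246·0.25 + 518·0.07 = 166.52 m².
T₆₀ = 0.161·V/A = 0.161·1999/166.52 = 1.933 s.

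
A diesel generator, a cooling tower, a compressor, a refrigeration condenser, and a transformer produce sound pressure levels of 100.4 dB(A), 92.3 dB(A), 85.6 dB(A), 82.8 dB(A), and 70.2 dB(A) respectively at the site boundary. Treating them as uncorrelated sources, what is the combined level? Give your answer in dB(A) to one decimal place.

Incoherent sources combine by intensity addition: L_total = 10·log₁₀(Σ 10^(L_i/10)).
Σ 10^(L/10) = 10^(100.4/10) + 10^(92.3/10) + 10^(85.6/10) + 10^(82.8/10) + 10^(70.2/10) = 1.323e+10.
L_total = 10·log₁₀(1.323e+10) = 101.21 dB(A).

101.2 dB(A)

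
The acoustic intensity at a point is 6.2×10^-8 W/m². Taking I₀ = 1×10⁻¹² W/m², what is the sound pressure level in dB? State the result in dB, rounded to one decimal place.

47.9 dB

I/I₀ = 6.2×10^-8/10⁻¹² = 6.2×10^4, and L = 10·log₁₀(I/I₀).
L = 10·(0.7924 + 4) = 47.92 dB.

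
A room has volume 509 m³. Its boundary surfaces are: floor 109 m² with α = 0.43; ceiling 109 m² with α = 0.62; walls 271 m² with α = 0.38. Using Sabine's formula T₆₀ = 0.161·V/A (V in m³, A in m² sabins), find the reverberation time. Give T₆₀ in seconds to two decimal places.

0.38 s

Total absorption A = 109·0.43 + 109·0.62 + 271·0.38 = 217.43 m² sabins.
T₆₀ = 0.161·V/A = 0.161·509/217.43 = 0.377 s.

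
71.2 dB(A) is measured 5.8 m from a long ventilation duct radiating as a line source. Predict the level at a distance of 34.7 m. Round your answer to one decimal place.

63.4 dB(A)

Line-source attenuation: ΔL = 10·log₁₀(r₂/r₁) = 10·log₁₀(34.7/5.8) = 7.769 dB.
L₂ = 71.2 − 10·log₁₀(34.7/5.8) = 71.2 − 7.769 = 63.43 dB(A).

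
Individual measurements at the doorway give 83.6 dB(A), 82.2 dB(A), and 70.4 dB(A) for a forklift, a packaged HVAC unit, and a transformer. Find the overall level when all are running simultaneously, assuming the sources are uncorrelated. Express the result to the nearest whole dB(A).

86 dB(A)

Incoherent sources combine by intensity addition: L_total = 10·log₁₀(Σ 10^(L_i/10)).
Σ 10^(L/10) = 10^(83.6/10) + 10^(82.2/10) + 10^(70.4/10) = 4.060e+08.
L_total = 10·log₁₀(4.060e+08) = 86.09 dB(A).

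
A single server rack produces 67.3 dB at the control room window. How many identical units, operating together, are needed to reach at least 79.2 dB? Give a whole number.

Need L₁ + 10·log₁₀ N ≥ 79.2, i.e. log₁₀ N ≥ 1.19.
N ≥ 10^(11.9/10) = 15.488, so N = 16.

16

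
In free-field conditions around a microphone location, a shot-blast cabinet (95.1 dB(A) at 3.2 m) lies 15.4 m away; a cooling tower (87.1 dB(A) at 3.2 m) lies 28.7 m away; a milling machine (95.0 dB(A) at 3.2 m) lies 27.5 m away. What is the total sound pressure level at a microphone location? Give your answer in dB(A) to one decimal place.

82.8 dB(A)

Propagate each source to the receiver with L = L_ref − 20·log₁₀(r/r_ref), then add intensities.
shot-blast cabinet: 95.1 − 20·log₁₀(15.4/3.2) = 95.1 − 13.65 = 81.45 dB(A).
cooling tower: 87.1 − 20·log₁₀(28.7/3.2) = 87.1 − 19.05 = 68.05 dB(A).
milling machine: 95.0 − 20·log₁₀(27.5/3.2) = 95.0 − 18.68 = 76.32 dB(A).
Σ 10^(L/10) = 1.889e+08 → L_total = 10·log₁₀(1.889e+08) = 82.76 dB(A).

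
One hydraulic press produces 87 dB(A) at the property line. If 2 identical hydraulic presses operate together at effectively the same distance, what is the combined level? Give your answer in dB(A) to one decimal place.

90.0 dB(A)

N identical incoherent sources raise the level by 10·log₁₀ N.
L_total = 87 + 10·log₁₀(2) = 87 + 3.010 = 90.01 dB(A).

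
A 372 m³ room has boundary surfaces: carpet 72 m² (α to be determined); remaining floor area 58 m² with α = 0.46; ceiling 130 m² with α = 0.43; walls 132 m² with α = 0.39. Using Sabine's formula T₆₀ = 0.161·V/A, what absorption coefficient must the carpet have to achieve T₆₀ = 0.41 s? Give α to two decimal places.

0.17

A = 0.161·V/T₆₀ = 0.161·372/0.41 = 146.08 m² sabins.
Absorption from the other surfaces = 58·0.46 + 130·0.43 + 132·0.39 = 134.06 m², so the carpet must supply 12.02 m² over 72 m².
α = 12.02/72 = 0.167.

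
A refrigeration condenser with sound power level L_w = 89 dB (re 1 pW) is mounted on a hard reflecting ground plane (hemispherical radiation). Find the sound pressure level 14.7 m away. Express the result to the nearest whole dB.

L_p = L_w − 10·log₁₀(2π·r²) with r = 14.7 m.
2π·r² = 1358 m², 10·log₁₀ of that is 31.328 dB.
L_p = 89 − 31.328 = 57.67 dB.

58 dB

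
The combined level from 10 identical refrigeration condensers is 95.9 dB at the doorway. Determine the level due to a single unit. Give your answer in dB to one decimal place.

10 equal contributions raise the level by 10·log₁₀ 10 = 10.000 dB, so each unit alone gives 95.9 − 10.000.

85.9 dB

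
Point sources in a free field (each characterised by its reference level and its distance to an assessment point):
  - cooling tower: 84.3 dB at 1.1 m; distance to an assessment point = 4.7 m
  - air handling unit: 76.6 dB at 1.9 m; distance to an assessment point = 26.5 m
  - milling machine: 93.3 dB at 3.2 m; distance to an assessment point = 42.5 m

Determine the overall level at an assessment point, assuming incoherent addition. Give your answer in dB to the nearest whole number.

74 dB

First find each source's level at the receiver (point-source: −20·log₁₀(r/r_ref)), then combine on an intensity basis.
cooling tower: 84.3 − 20·log₁₀(4.7/1.1) = 84.3 − 12.61 = 71.69 dB.
air handling unit: 76.6 − 20·log₁₀(26.5/1.9) = 76.6 − 22.89 = 53.71 dB.
milling machine: 93.3 − 20·log₁₀(42.5/3.2) = 93.3 − 22.46 = 70.84 dB.
Σ 10^(L/10) = 2.710e+07 → L_total = 10·log₁₀(2.710e+07) = 74.33 dB.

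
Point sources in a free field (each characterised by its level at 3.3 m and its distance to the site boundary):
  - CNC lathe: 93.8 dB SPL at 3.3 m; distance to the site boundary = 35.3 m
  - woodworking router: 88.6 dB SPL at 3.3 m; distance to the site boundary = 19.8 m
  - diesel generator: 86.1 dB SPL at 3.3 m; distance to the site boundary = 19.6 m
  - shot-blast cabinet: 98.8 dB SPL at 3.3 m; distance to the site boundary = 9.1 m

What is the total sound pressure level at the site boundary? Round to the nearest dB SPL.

90 dB SPL

First find each source's level at the receiver (point-source: −20·log₁₀(r/r_ref)), then combine on an intensity basis.
CNC lathe: 93.8 − 20·log₁₀(35.3/3.3) = 93.8 − 20.59 = 73.21 dB SPL.
woodworking router: 88.6 − 20·log₁₀(19.8/3.3) = 88.6 − 15.56 = 73.04 dB SPL.
diesel generator: 86.1 − 20·log₁₀(19.6/3.3) = 86.1 − 15.47 = 70.63 dB SPL.
shot-blast cabinet: 98.8 − 20·log₁₀(9.1/3.3) = 98.8 − 8.81 = 89.99 dB SPL.
Σ 10^(L/10) = 1.050e+09 → L_total = 10·log₁₀(1.050e+09) = 90.21 dB SPL.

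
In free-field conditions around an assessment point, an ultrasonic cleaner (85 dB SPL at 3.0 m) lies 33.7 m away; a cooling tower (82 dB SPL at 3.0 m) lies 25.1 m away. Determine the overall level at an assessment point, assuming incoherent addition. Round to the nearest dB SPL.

First find each source's level at the receiver (point-source: −20·log₁₀(r/r_ref)), then combine on an intensity basis.
ultrasonic cleaner: 85 − 20·log₁₀(33.7/3.0) = 85 − 21.01 = 63.99 dB SPL.
cooling tower: 82 − 20·log₁₀(25.1/3.0) = 82 − 18.45 = 63.55 dB SPL.
Σ 10^(L/10) = 4.770e+06 → L_total = 10·log₁₀(4.770e+06) = 66.79 dB SPL.

67 dB SPL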